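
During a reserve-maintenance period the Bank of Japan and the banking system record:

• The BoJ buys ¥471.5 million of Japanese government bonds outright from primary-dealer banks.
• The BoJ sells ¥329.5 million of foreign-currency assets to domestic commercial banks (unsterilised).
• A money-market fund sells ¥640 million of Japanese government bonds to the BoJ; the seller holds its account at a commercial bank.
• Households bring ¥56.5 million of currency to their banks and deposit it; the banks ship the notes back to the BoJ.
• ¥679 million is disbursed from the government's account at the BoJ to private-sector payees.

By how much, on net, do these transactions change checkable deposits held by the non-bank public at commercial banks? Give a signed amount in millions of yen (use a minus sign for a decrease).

OMO purchase (from banks) ¥471.5 million: the counterparty is a bank, so public deposits are unchanged → 0.
FX sale ¥329.5 million: the counterparty is a bank, so public deposits are unchanged → 0.
Asset purchase (from non-banks) ¥640 million: non-bank counterparties' bank balances rise → +¥640M.
Currency deposit ¥56.5 million: non-bank counterparties' bank balances rise → +¥56.5M.
Government spending ¥679 million: non-bank counterparties' bank balances rise → +¥679M.
Net: 0 + 0 + 640 + 56.5 + 679 = +¥1375.5 million.

+¥1375.5 million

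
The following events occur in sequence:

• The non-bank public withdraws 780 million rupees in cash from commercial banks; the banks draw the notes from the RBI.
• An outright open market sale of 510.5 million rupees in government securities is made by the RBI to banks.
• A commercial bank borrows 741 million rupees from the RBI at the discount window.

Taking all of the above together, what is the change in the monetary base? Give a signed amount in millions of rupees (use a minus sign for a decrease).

+230.5 million

Currency withdrawal 780 million rupees: just a shift between currency and reserves — both are base money → 0.
OMO sale (to banks) 510.5 million rupees: RBI balance sheet contracts → −510.5M.
Discount-window loan 741 million rupees: RBI balance sheet expands → +741M.
Net: 0 − 510.5 + 741 = +230.5 million.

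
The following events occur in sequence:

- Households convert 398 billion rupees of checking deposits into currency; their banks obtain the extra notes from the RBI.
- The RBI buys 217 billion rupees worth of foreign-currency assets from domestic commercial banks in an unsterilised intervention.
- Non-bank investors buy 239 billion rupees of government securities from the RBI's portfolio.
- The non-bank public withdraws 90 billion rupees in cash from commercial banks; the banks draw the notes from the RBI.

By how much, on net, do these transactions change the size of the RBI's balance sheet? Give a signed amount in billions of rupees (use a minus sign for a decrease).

-22 billion

RBI balance sheet:
  Assets:      Securities −239B, Foreign assets +217B
  Liabilities: Bank reserves −510B, Currency in circulation +488B
Change in total RBI assets = -22 billion.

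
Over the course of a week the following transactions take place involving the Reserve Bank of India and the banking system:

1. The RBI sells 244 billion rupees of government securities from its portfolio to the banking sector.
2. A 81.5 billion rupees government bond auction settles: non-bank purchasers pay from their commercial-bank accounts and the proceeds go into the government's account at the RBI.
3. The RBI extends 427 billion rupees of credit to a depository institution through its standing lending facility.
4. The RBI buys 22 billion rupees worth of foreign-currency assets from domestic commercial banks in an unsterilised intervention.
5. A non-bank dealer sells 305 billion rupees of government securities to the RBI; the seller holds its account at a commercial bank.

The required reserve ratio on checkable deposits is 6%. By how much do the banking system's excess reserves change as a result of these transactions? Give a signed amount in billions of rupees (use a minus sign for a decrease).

+415.09 billion

OMO sale (to banks) 244 billion rupees: reserves −244B, deposits 0.
Government account inflow 81.5 billion rupees: reserves −81.5B, deposits −81.5B.
Discount-window loan 427 billion rupees: reserves +427B, deposits 0.
FX purchase 22 billion rupees: reserves +22B, deposits 0.
Asset purchase (from non-banks) 305 billion rupees: reserves +305B, deposits +305B.
Totals: Δreserves = +428.5B, Δdeposits = +223.5B.
Δrequired reserves = 6% × +223.5B = +13.41B.
Δexcess reserves = Δreserves − Δrequired = +428.5B − (+13.41B) = +415.09 billion.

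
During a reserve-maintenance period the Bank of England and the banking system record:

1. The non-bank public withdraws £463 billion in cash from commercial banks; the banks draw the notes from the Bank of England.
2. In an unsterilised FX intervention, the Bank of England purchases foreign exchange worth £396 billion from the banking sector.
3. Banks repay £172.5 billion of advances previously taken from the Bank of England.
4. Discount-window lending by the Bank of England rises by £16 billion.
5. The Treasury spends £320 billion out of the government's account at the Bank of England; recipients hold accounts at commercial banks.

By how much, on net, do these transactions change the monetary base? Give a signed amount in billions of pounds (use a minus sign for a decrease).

Currency withdrawal £463 billion: just a shift between currency and reserves — both are base money → 0.
FX purchase £396 billion: Bank of England balance sheet expands → +£396B.
Discount-window repayment £172.5 billion: Bank of England balance sheet contracts → −£172.5B.
Discount-window loan £16 billion: Bank of England balance sheet expands → +£16B.
Government spending £320 billion: a non-base liability converts back to reserves → +£320B.
Net: 0 + 396 − 172.5 + 16 + 320 = +£559.5 billion.

+£559.5 billion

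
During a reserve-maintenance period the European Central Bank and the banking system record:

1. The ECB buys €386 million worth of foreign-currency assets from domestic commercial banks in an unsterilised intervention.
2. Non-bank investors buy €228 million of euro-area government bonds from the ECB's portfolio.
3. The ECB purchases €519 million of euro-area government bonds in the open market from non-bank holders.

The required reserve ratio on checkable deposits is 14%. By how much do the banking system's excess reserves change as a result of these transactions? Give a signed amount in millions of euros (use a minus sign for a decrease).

FX purchase €386 million: reserves +€386M, deposits 0.
Asset sale (to non-banks) €228 million: reserves −€228M, deposits −€228M.
Asset purchase (from non-banks) €519 million: reserves +€519M, deposits +€519M.
Totals: Δreserves = +€677M, Δdeposits = +€291M.
Δrequired reserves = 14% × +€291M = +€40.74M.
Δexcess reserves = Δreserves − Δrequired = +€677M − (+€40.74M) = +€636.26 million.

+€636.26 million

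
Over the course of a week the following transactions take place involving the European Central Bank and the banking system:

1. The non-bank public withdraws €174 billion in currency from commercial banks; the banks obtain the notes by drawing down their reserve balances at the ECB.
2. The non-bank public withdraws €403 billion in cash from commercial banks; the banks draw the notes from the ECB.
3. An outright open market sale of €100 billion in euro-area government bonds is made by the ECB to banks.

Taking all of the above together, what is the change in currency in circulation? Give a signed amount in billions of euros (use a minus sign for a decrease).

+€577 billion

Currency withdrawal €174 billion: notes leave the central bank → +€174B.
Currency withdrawal €403 billion: notes leave the central bank → +€403B.
OMO sale (to banks) €100 billion: no currency enters or leaves circulation → 0.
Net: 174 + 403 + 0 = +€577 billion.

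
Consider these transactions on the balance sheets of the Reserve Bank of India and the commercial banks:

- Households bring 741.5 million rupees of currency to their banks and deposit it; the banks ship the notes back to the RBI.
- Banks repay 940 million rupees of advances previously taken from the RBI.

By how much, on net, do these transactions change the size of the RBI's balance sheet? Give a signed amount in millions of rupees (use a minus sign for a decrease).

-940 million

RBI balance sheet:
  Assets:      Loans to banks −940M
  Liabilities: Bank reserves −198.5M, Currency in circulation −741.5M
Change in total RBI assets = -940 million.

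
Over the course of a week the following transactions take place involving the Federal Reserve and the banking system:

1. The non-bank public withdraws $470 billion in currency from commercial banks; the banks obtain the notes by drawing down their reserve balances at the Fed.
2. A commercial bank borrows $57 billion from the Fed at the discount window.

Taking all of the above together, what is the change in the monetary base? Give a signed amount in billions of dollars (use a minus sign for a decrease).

Fed balance sheet:
  Assets:      Loans to banks +$57B
  Liabilities: Bank reserves −$413B, Currency in circulation +$470B
Commercial banking system:
  Assets:      Reserves at CB −$413B
  Liabilities: Checkable deposits −$470B, Borrowings from CB +$57B
Monetary base = currency + reserves: +$470B + (−$413B) = +$57 billion.

+$57 billion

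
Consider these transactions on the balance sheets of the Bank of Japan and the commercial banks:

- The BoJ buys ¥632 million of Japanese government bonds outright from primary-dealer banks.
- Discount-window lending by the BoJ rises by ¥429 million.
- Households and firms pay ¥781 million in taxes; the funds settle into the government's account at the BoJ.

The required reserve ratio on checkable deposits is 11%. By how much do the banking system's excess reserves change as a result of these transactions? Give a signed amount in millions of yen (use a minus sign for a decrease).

+¥365.91 million

OMO purchase (from banks) ¥632 million: reserves +¥632M, deposits 0.
Discount-window loan ¥429 million: reserves +¥429M, deposits 0.
Government account inflow ¥781 million: reserves −¥781M, deposits −¥781M.
Totals: Δreserves = +¥280M, Δdeposits = −¥781M.
Δrequired reserves = 11% × −¥781M = −¥85.91M.
Δexcess reserves = Δreserves − Δrequired = +¥280M − (−¥85.91M) = +¥365.91 million.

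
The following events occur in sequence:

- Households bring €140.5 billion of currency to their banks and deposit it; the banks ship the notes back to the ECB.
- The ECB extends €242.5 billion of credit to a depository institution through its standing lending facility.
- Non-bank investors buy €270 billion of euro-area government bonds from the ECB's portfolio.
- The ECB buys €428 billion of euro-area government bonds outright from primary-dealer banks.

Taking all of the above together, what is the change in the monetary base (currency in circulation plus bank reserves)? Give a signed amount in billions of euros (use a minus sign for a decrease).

+€400.5 billion

ECB balance sheet:
  Assets:      Securities +€158B, Loans to banks +€242.5B
  Liabilities: Bank reserves +€541B, Currency in circulation −€140.5B
Monetary base = currency + reserves: −€140.5B + (+€541B) = +€400.5 billion.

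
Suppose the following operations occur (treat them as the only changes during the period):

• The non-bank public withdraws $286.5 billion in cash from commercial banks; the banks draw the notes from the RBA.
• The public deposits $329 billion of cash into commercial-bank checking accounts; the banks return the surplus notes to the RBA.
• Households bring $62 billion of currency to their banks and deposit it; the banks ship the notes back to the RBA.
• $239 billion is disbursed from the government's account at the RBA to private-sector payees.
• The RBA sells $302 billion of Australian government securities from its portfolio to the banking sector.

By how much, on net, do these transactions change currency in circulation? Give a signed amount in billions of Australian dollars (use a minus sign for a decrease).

-$104.5 billion

RBA balance sheet:
  Assets:      Securities −$302B
  Liabilities: Bank reserves +$41.5B, Currency in circulation −$104.5B, Government deposits −$239B
So the change in currency in circulation is -$104.5 billion.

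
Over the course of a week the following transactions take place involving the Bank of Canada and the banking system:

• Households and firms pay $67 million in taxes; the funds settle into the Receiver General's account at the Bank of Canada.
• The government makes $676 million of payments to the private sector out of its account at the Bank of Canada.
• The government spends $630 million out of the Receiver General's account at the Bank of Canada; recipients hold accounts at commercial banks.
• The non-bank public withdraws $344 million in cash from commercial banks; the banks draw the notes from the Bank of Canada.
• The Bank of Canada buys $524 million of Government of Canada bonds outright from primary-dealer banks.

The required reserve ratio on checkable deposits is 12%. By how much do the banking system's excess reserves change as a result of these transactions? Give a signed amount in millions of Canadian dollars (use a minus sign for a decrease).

+$1311.6 million

Government account inflow $67 million: reserves −$67M, deposits −$67M.
Government spending $676 million: reserves +$676M, deposits +$676M.
Government spending $630 million: reserves +$630M, deposits +$630M.
Currency withdrawal $344 million: reserves −$344M, deposits −$344M.
OMO purchase (from banks) $524 million: reserves +$524M, deposits 0.
Totals: Δreserves = +$1419M, Δdeposits = +$895M.
Δrequired reserves = 12% × +$895M = +$107.4M.
Δexcess reserves = Δreserves − Δrequired = +$1419M − (+$107.4M) = +$1311.6 million.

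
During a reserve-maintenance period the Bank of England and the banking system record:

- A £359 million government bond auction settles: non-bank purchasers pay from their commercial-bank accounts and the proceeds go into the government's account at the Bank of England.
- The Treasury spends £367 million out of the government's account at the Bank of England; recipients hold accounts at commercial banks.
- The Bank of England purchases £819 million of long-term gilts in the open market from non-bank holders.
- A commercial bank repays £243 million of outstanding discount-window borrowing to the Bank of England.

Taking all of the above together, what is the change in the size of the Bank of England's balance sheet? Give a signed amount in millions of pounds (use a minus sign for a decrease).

+£576 million

Government account inflow £359 million: only the composition of liabilities changes → 0.
Government spending £367 million: only the composition of liabilities changes → 0.
Asset purchase (from non-banks) £819 million: a Bank of England asset is acquired → +£819M.
Discount-window repayment £243 million: a Bank of England asset is shed → −£243M.
Net: 0 + 0 + 819 − 243 = +£576 million.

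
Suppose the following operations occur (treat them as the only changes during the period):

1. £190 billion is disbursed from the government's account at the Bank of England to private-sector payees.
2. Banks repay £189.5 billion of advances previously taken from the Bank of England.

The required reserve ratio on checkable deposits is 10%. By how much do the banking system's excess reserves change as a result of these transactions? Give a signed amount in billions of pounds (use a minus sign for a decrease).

Government spending £190 billion: reserves +£190B, deposits +£190B.
Discount-window repayment £189.5 billion: reserves −£189.5B, deposits 0.
Totals: Δreserves = +£0.5B, Δdeposits = +£190B.
Δrequired reserves = 10% × +£190B = +£19B.
Δexcess reserves = Δreserves − Δrequired = +£0.5B − (+£19B) = -£18.5 billion.

-£18.5 billion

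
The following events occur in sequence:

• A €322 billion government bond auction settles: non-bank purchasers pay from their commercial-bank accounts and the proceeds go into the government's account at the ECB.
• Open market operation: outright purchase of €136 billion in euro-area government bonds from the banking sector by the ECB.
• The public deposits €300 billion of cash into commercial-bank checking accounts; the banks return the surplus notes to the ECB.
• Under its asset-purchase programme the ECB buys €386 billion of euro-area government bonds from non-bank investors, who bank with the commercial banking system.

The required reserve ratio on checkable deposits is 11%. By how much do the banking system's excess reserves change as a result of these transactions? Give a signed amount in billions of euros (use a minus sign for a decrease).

Government account inflow €322 billion: reserves −€322B, deposits −€322B.
OMO purchase (from banks) €136 billion: reserves +€136B, deposits 0.
Currency deposit €300 billion: reserves +€300B, deposits +€300B.
Asset purchase (from non-banks) €386 billion: reserves +€386B, deposits +€386B.
Totals: Δreserves = +€500B, Δdeposits = +€364B.
Δrequired reserves = 11% × +€364B = +€40.04B.
Δexcess reserves = Δreserves − Δrequired = +€500B − (+€40.04B) = +€459.96 billion.

+€459.96 billion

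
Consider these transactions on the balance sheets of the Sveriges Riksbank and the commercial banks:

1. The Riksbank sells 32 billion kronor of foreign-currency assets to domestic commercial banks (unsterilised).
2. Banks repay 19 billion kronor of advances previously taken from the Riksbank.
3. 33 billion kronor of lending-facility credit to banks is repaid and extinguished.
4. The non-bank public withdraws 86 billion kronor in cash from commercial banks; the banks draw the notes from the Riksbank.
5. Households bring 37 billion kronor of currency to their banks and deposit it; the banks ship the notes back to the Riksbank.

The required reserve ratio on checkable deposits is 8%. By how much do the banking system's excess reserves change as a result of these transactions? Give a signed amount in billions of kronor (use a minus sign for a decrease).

FX sale 32 billion kronor: reserves −32B, deposits 0.
Discount-window repayment 19 billion kronor: reserves −19B, deposits 0.
Discount-window repayment 33 billion kronor: reserves −33B, deposits 0.
Currency withdrawal 86 billion kronor: reserves −86B, deposits −86B.
Currency deposit 37 billion kronor: reserves +37B, deposits +37B.
Totals: Δreserves = −133B, Δdeposits = −49B.
Δrequired reserves = 8% × −49B = −3.92B.
Δexcess reserves = Δreserves − Δrequired = −133B − (−3.92B) = -129.08 billion.

-129.08 billion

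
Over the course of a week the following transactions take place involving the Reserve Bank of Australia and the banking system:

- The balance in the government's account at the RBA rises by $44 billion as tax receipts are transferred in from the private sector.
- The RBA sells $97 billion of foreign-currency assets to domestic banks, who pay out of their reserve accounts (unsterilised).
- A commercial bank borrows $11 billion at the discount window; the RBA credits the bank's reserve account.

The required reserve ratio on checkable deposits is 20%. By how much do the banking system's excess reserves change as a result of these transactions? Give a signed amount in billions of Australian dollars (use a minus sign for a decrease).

Government account inflow $44 billion: reserves −$44B, deposits −$44B.
FX sale $97 billion: reserves −$97B, deposits 0.
Discount-window loan $11 billion: reserves +$11B, deposits 0.
Totals: Δreserves = −$130B, Δdeposits = −$44B.
Δrequired reserves = 20% × −$44B = −$8.8B.
Δexcess reserves = Δreserves − Δrequired = −$130B − (−$8.8B) = -$121.2 billion.

-$121.2 billion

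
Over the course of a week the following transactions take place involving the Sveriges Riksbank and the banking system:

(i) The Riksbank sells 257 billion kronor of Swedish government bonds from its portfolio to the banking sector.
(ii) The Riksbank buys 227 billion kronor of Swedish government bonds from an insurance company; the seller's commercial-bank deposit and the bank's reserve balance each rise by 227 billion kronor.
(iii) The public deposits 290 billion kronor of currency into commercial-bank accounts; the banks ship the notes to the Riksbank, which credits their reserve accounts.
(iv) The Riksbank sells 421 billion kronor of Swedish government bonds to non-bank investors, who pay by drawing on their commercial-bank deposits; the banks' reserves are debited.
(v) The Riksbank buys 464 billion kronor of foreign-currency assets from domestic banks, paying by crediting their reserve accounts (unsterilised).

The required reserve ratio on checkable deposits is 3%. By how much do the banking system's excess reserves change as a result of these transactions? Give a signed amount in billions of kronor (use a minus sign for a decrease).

+300.12 billion

OMO sale (to banks) 257 billion kronor: reserves −257B, deposits 0.
Asset purchase (from non-banks) 227 billion kronor: reserves +227B, deposits +227B.
Currency deposit 290 billion kronor: reserves +290B, deposits +290B.
Asset sale (to non-banks) 421 billion kronor: reserves −421B, deposits −421B.
FX purchase 464 billion kronor: reserves +464B, deposits 0.
Totals: Δreserves = +303B, Δdeposits = +96B.
Δrequired reserves = 3% × +96B = +2.88B.
Δexcess reserves = Δreserves − Δrequired = +303B − (+2.88B) = +300.12 billion.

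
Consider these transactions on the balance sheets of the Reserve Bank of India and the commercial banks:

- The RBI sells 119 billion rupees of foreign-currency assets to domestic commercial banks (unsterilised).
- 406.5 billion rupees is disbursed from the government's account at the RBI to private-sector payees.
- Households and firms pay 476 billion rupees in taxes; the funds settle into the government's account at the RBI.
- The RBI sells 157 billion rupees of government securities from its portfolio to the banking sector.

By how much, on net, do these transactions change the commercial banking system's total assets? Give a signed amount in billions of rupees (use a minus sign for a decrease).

-69.5 billion

FX sale 119 billion rupees: just an asset swap on bank balance sheets → 0.
Government spending 406.5 billion rupees: bank balance sheets expand → +406.5B.
Government account inflow 476 billion rupees: bank balance sheets shrink → −476B.
OMO sale (to banks) 157 billion rupees: just an asset swap on bank balance sheets → 0.
Net: 0 + 406.5 − 476 + 0 = -69.5 billion.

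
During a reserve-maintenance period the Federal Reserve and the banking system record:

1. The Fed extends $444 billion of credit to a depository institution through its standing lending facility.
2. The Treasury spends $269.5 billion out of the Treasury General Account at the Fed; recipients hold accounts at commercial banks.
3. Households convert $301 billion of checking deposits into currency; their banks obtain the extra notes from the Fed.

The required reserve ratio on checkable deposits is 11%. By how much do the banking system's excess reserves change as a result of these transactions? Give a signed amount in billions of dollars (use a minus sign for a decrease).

Discount-window loan $444 billion: reserves +$444B, deposits 0.
Government spending $269.5 billion: reserves +$269.5B, deposits +$269.5B.
Currency withdrawal $301 billion: reserves −$301B, deposits −$301B.
Totals: Δreserves = +$412.5B, Δdeposits = −$31.5B.
Δrequired reserves = 11% × −$31.5B = −$3.465B.
Δexcess reserves = Δreserves − Δrequired = +$412.5B − (−$3.465B) = +$415.965 billion.

+$415.965 billion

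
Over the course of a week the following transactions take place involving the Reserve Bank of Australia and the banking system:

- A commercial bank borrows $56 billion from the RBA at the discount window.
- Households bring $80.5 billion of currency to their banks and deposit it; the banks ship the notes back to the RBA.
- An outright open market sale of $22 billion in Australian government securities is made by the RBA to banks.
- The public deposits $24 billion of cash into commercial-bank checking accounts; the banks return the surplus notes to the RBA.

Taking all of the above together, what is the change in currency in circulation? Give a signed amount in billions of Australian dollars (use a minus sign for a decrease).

Discount-window loan $56 billion: no currency enters or leaves circulation → 0.
Currency deposit $80.5 billion: notes return to the central bank → −$80.5B.
OMO sale (to banks) $22 billion: no currency enters or leaves circulation → 0.
Currency deposit $24 billion: notes return to the central bank → −$24B.
Net: 0 − 80.5 + 0 − 24 = -$104.5 billion.

-$104.5 billion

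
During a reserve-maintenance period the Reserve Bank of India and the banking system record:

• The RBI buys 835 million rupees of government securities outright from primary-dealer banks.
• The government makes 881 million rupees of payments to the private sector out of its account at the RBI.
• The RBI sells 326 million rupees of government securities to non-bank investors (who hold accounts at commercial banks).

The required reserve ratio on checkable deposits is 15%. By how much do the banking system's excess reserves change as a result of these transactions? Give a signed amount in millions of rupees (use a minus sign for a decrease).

+1306.75 million

OMO purchase (from banks) 835 million rupees: reserves +835M, deposits 0.
Government spending 881 million rupees: reserves +881M, deposits +881M.
Asset sale (to non-banks) 326 million rupees: reserves −326M, deposits −326M.
Totals: Δreserves = +1390M, Δdeposits = +555M.
Δrequired reserves = 15% × +555M = +83.25M.
Δexcess reserves = Δreserves − Δrequired = +1390M − (+83.25M) = +1306.75 million.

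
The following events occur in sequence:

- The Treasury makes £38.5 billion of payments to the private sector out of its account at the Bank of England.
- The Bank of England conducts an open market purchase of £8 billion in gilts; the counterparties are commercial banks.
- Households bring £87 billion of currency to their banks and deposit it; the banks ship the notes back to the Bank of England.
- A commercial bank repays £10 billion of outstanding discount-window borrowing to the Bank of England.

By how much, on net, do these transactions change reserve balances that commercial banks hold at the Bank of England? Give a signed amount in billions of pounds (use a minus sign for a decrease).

+£123.5 billion

Government spending £38.5 billion: government payments flow into bank reserve accounts → +£38.5B.
OMO purchase (from banks) £8 billion: the Bank of England pays by crediting reserve accounts → +£8B.
Currency deposit £87 billion: returned notes are swapped for reserve credit → +£87B.
Discount-window repayment £10 billion: repayment is debited from reserves → −£10B.
Net: 38.5 + 8 + 87 − 10 = +£123.5 billion.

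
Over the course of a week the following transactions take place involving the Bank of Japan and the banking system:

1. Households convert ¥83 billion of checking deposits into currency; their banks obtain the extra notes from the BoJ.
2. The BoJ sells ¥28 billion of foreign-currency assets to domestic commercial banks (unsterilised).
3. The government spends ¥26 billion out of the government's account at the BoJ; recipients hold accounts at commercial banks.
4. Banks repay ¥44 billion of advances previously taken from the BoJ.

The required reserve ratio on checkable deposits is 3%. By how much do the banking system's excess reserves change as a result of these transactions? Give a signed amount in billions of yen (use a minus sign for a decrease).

-¥127.29 billion

Currency withdrawal ¥83 billion: reserves −¥83B, deposits −¥83B.
FX sale ¥28 billion: reserves −¥28B, deposits 0.
Government spending ¥26 billion: reserves +¥26B, deposits +¥26B.
Discount-window repayment ¥44 billion: reserves −¥44B, deposits 0.
Totals: Δreserves = −¥129B, Δdeposits = −¥57B.
Δrequired reserves = 3% × −¥57B = −¥1.71B.
Δexcess reserves = Δreserves − Δrequired = −¥129B − (−¥1.71B) = -¥127.29 billion.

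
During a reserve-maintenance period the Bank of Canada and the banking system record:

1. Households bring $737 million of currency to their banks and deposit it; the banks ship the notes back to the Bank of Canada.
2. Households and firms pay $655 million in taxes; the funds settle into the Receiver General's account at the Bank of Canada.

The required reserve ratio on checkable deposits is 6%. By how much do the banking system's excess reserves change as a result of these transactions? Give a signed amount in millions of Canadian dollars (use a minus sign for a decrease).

+$77.08 million

Currency deposit $737 million: reserves +$737M, deposits +$737M.
Government account inflow $655 million: reserves −$655M, deposits −$655M.
Totals: Δreserves = +$82M, Δdeposits = +$82M.
Δrequired reserves = 6% × +$82M = +$4.92M.
Δexcess reserves = Δreserves − Δrequired = +$82M − (+$4.92M) = +$77.08 million.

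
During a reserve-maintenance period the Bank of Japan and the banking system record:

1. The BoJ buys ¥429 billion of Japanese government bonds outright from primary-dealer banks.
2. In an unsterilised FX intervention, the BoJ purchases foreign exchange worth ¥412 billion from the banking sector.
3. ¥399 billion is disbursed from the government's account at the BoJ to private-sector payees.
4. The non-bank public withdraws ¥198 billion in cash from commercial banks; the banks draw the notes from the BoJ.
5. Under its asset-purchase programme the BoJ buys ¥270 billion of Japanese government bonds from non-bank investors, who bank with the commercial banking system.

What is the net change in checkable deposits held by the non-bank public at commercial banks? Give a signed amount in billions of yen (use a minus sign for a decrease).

OMO purchase (from banks) ¥429 billion: the counterparty is a bank, so public deposits are unchanged → 0.
FX purchase ¥412 billion: the counterparty is a bank, so public deposits are unchanged → 0.
Government spending ¥399 billion: non-bank counterparties' bank balances rise → +¥399B.
Currency withdrawal ¥198 billion: non-bank counterparties' bank balances fall → −¥198B.
Asset purchase (from non-banks) ¥270 billion: non-bank counterparties' bank balances rise → +¥270B.
Net: 0 + 0 + 399 − 198 + 270 = +¥471 billion.

+¥471 billion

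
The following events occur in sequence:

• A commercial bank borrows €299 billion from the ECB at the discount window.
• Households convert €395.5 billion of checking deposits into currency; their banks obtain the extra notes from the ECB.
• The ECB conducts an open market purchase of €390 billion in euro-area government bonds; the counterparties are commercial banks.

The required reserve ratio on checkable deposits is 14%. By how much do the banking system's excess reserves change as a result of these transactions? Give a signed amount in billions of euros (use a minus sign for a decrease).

Discount-window loan €299 billion: reserves +€299B, deposits 0.
Currency withdrawal €395.5 billion: reserves −€395.5B, deposits −€395.5B.
OMO purchase (from banks) €390 billion: reserves +€390B, deposits 0.
Totals: Δreserves = +€293.5B, Δdeposits = −€395.5B.
Δrequired reserves = 14% × −€395.5B = −€55.37B.
Δexcess reserves = Δreserves − Δrequired = +€293.5B − (−€55.37B) = +€348.87 billion.

+€348.87 billion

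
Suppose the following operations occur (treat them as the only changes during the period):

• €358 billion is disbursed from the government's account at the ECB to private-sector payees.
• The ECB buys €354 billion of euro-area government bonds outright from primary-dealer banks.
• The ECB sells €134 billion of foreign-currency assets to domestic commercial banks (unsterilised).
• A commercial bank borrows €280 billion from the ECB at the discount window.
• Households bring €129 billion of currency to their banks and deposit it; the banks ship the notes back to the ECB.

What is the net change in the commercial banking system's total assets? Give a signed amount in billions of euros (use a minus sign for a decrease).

+€767 billion

ECB balance sheet:
  Assets:      Securities +€354B, Loans to banks +€280B, Foreign assets −€134B
  Liabilities: Bank reserves +€987B, Currency in circulation −€129B, Government deposits −€358B
Commercial banking system:
  Assets:      Reserves at CB +€987B, Securities −€354B, Foreign assets +€134B
  Liabilities: Checkable deposits +€487B, Borrowings from CB +€280B
Change in total bank assets = +€767 billion.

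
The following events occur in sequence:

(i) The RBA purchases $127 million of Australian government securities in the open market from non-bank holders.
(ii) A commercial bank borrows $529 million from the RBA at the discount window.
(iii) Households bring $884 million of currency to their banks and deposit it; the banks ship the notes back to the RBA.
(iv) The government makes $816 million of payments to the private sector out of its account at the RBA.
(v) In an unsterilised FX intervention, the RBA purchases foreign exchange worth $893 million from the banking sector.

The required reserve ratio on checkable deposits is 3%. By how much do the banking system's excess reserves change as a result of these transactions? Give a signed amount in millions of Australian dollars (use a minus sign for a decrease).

+$3194.19 million

Asset purchase (from non-banks) $127 million: reserves +$127M, deposits +$127M.
Discount-window loan $529 million: reserves +$529M, deposits 0.
Currency deposit $884 million: reserves +$884M, deposits +$884M.
Government spending $816 million: reserves +$816M, deposits +$816M.
FX purchase $893 million: reserves +$893M, deposits 0.
Totals: Δreserves = +$3249M, Δdeposits = +$1827M.
Δrequired reserves = 3% × +$1827M = +$54.81M.
Δexcess reserves = Δreserves − Δrequired = +$3249M − (+$54.81M) = +$3194.19 million.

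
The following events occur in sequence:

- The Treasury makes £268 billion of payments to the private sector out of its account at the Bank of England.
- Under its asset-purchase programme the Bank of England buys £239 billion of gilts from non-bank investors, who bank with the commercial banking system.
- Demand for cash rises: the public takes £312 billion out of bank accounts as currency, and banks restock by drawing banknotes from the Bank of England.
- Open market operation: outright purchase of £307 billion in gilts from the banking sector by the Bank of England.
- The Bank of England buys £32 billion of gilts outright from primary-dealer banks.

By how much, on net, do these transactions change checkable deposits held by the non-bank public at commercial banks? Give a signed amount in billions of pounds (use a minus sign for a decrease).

Government spending £268 billion: non-bank counterparties' bank balances rise → +£268B.
Asset purchase (from non-banks) £239 billion: non-bank counterparties' bank balances rise → +£239B.
Currency withdrawal £312 billion: non-bank counterparties' bank balances fall → −£312B.
OMO purchase (from banks) £307 billion: the counterparty is a bank, so public deposits are unchanged → 0.
OMO purchase (from banks) £32 billion: the counterparty is a bank, so public deposits are unchanged → 0.
Net: 268 + 239 − 312 + 0 + 0 = +£195 billion.

+£195 billion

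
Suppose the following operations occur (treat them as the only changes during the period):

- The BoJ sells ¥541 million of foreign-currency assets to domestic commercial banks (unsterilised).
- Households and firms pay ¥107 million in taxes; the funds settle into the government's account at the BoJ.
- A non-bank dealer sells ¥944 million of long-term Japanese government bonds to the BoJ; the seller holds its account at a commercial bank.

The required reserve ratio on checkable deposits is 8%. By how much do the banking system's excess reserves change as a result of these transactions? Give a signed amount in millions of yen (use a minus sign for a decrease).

FX sale ¥541 million: reserves −¥541M, deposits 0.
Government account inflow ¥107 million: reserves −¥107M, deposits −¥107M.
Asset purchase (from non-banks) ¥944 million: reserves +¥944M, deposits +¥944M.
Totals: Δreserves = +¥296M, Δdeposits = +¥837M.
Δrequired reserves = 8% × +¥837M = +¥66.96M.
Δexcess reserves = Δreserves − Δrequired = +¥296M − (+¥66.96M) = +¥229.04 million.

+¥229.04 million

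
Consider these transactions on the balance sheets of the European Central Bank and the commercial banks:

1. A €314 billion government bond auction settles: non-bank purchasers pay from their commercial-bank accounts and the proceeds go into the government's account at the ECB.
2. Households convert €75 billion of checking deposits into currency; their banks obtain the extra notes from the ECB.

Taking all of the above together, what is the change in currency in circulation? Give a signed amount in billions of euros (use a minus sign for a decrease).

+€75 billion

Government account inflow €314 billion: no currency enters or leaves circulation → 0.
Currency withdrawal €75 billion: notes leave the central bank → +€75B.
Net: 0 + 75 = +€75 billion.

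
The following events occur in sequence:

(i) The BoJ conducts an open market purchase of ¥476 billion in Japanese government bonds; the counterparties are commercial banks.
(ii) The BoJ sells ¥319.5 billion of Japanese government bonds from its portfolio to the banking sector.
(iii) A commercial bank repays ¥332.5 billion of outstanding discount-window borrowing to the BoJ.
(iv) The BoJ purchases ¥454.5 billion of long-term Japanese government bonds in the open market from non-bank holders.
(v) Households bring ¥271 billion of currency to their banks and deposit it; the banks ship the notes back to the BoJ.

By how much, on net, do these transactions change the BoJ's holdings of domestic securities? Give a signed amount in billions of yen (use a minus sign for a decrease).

BoJ balance sheet:
  Assets:      Securities +¥611B, Loans to banks −¥332.5B
  Liabilities: Bank reserves +¥549.5B, Currency in circulation −¥271B
So the change in the BoJ's holdings of domestic securities is +¥611 billion.

+¥611 billion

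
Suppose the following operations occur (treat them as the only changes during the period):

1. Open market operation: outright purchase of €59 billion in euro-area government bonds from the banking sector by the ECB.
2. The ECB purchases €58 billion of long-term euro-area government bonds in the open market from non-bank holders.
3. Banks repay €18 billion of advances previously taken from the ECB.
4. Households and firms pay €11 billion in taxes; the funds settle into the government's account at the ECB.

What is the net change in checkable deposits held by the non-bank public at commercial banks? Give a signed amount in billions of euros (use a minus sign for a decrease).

+€47 billion

OMO purchase (from banks) €59 billion: the counterparty is a bank, so public deposits are unchanged → 0.
Asset purchase (from non-banks) €58 billion: non-bank counterparties' bank balances rise → +€58B.
Discount-window repayment €18 billion: the counterparty is a bank, so public deposits are unchanged → 0.
Government account inflow €11 billion: non-bank counterparties' bank balances fall → −€11B.
Net: 0 + 58 + 0 − 11 = +€47 billion.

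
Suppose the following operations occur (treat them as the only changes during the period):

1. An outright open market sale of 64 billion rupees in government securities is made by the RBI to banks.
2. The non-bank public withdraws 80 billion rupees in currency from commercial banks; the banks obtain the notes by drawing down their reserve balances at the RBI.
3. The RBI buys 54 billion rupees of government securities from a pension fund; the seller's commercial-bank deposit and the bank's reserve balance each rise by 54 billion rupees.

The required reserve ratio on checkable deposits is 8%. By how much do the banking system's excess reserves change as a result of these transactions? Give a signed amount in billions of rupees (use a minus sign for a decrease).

OMO sale (to banks) 64 billion rupees: reserves −64B, deposits 0.
Currency withdrawal 80 billion rupees: reserves −80B, deposits −80B.
Asset purchase (from non-banks) 54 billion rupees: reserves +54B, deposits +54B.
Totals: Δreserves = −90B, Δdeposits = −26B.
Δrequired reserves = 8% × −26B = −2.08B.
Δexcess reserves = Δreserves − Δrequired = −90B − (−2.08B) = -87.92 billion.

-87.92 billion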